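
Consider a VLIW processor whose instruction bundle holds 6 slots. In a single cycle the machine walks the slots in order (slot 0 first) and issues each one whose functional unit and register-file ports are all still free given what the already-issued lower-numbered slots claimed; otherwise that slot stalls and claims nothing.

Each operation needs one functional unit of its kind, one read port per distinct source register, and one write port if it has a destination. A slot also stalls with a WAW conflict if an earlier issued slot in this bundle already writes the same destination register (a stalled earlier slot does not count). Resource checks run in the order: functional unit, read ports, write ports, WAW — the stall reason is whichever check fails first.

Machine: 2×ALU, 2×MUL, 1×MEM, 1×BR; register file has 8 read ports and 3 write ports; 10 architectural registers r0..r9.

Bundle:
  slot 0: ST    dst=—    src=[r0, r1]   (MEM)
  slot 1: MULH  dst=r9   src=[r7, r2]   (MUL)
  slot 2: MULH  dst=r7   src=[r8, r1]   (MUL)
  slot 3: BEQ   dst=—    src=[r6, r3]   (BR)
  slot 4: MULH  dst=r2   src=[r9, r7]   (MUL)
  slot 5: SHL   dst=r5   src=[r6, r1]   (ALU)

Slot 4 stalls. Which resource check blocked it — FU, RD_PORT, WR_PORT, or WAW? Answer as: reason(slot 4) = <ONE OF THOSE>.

reason(slot 4) = FU

[0] MEM needs rd=2 wr=0: ok; after: ALU=2 MUL=2 MEM=0 BR=1, R=6, W=3
[1] MUL needs rd=2 wr=1: ok; after: ALU=2 MUL=1 MEM=0 BR=1, R=4, W=2
[2] MUL needs rd=2 wr=1: ok; after: ALU=2 MUL=0 MEM=0 BR=1, R=2, W=1
[3] BR needs rd=2 wr=0: ok; after: ALU=2 MUL=0 MEM=0 BR=0, R=0, W=1
[4] MUL needs rd=2 wr=1: FU; after: ALU=2 MUL=0 MEM=0 BR=0, R=0, W=1
[5] ALU needs rd=2 wr=1: RD_PORT; after: ALU=2 MUL=0 MEM=0 BR=0, R=0, W=1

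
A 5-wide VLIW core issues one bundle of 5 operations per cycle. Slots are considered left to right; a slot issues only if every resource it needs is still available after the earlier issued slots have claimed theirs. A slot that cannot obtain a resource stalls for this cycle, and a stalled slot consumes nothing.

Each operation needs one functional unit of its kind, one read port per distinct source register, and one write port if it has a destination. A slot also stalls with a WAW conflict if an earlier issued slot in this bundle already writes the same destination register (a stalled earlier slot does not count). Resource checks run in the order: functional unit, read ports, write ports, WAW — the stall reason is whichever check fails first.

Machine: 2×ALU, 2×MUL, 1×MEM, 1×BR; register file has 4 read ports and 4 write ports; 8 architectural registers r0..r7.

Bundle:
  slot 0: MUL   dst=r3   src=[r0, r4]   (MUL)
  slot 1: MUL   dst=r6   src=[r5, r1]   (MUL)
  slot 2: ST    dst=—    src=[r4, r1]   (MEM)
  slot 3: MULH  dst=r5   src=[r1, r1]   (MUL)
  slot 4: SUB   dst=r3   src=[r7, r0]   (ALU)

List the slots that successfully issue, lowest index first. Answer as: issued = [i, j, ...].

issued = [0, 1]

[0] MUL needs rd=2 wr=1: ok; after: ALU=2 MUL=1 MEM=1 BR=1, R=2, W=3
[1] MUL needs rd=2 wr=1: ok; after: ALU=2 MUL=0 MEM=1 BR=1, R=0, W=2
[2] MEM needs rd=2 wr=0: RD_PORT; after: ALU=2 MUL=0 MEM=1 BR=1, R=0, W=2
[3] MUL needs rd=1 wr=1: FU; after: ALU=2 MUL=0 MEM=1 BR=1, R=0, W=2
[4] ALU needs rd=2 wr=1: RD_PORT; after: ALU=2 MUL=0 MEM=1 BR=1, R=0, W=2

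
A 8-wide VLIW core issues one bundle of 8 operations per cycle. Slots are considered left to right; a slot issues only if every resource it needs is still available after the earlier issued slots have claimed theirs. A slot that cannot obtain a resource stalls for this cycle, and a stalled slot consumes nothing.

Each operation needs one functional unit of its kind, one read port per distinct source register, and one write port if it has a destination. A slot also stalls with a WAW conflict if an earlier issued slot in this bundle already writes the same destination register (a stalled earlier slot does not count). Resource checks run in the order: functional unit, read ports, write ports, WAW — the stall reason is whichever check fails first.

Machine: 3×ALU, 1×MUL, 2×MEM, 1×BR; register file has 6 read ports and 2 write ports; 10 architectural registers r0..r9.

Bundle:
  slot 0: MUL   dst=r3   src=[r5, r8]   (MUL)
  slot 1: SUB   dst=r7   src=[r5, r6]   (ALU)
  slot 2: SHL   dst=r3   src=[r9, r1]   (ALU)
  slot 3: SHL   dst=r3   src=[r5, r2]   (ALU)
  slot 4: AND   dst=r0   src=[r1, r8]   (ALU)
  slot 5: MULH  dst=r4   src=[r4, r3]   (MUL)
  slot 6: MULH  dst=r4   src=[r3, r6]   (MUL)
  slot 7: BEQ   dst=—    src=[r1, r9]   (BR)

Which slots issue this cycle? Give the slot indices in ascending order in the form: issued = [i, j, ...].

issued = [0, 1, 7]

(0) want 1×MUL +2rd +1wr — yes → AL3|MU0|ME2|BR1|rd4|wr1
(1) want 1×ALU +2rd +1wr — yes → AL2|MU0|ME2|BR1|rd2|wr0
(2) want 1×ALU +2rd +1wr — WR_PORT → AL2|MU0|ME2|BR1|rd2|wr0
(3) want 1×ALU +2rd +1wr — WR_PORT → AL2|MU0|ME2|BR1|rd2|wr0
(4) want 1×ALU +2rd +1wr — WR_PORT → AL2|MU0|ME2|BR1|rd2|wr0
(5) want 1×MUL +2rd +1wr — FU → AL2|MU0|ME2|BR1|rd2|wr0
(6) want 1×MUL +2rd +1wr — FU → AL2|MU0|ME2|BR1|rd2|wr0
(7) want 1×BR +2rd +0wr — yes → AL2|MU0|ME2|BR0|rd0|wr0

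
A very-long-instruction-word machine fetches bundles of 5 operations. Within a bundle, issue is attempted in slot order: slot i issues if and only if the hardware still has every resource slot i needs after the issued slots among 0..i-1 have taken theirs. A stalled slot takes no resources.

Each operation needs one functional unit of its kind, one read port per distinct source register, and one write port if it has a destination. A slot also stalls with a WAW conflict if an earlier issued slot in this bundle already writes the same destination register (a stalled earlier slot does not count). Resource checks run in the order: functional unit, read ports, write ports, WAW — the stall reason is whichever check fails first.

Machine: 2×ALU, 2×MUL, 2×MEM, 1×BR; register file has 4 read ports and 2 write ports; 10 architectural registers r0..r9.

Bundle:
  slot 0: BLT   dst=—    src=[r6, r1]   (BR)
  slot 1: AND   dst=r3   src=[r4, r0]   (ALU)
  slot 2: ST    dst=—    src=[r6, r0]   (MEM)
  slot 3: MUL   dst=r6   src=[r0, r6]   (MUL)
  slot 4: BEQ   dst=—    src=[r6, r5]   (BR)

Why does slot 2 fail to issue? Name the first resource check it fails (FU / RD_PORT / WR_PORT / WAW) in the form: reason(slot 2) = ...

reason(slot 2) = RD_PORT

[0] BR needs rd=2 wr=0: ok; after: ALU=2 MUL=2 MEM=2 BR=0, R=2, W=2
[1] ALU needs rd=2 wr=1: ok; after: ALU=1 MUL=2 MEM=2 BR=0, R=0, W=1
[2] MEM needs rd=2 wr=0: RD_PORT; after: ALU=1 MUL=2 MEM=2 BR=0, R=0, W=1
[3] MUL needs rd=2 wr=1: RD_PORT; after: ALU=1 MUL=2 MEM=2 BR=0, R=0, W=1
[4] BR needs rd=2 wr=0: FU; after: ALU=1 MUL=2 MEM=2 BR=0, R=0, W=1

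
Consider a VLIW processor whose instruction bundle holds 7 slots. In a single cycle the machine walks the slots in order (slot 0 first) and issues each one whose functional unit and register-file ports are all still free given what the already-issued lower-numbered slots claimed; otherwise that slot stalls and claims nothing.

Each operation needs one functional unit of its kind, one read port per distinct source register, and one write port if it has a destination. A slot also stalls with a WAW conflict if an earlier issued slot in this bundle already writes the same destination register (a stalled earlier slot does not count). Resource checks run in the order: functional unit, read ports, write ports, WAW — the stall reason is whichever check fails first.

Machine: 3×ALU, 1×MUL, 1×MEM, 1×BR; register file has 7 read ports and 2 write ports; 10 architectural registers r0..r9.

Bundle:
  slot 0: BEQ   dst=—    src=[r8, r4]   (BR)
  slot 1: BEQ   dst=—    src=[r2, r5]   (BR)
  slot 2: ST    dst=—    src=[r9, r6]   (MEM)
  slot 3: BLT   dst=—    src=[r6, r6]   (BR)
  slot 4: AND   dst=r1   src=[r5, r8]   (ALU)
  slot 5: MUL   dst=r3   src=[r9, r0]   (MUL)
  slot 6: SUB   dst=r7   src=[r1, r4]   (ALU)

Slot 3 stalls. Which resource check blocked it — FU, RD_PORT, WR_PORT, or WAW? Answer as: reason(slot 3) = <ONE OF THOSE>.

reason(slot 3) = FU

#0 BR src=r8,r4 dispatched  <A:3 Mu:1 Ld:1 B:0 rd:5 wr:2>
#1 BR src=r2,r5 held:FU  <A:3 Mu:1 Ld:1 B:0 rd:5 wr:2>
#2 MEM src=r9,r6 dispatched  <A:3 Mu:1 Ld:0 B:0 rd:3 wr:2>
#3 BR src=r6,r6 held:FU  <A:3 Mu:1 Ld:0 B:0 rd:3 wr:2>
#4 ALU src=r5,r8 dispatched  <A:2 Mu:1 Ld:0 B:0 rd:1 wr:1>
#5 MUL src=r9,r0 held:RD_PORT  <A:2 Mu:1 Ld:0 B:0 rd:1 wr:1>
#6 ALU src=r1,r4 held:RD_PORT  <A:2 Mu:1 Ld:0 B:0 rd:1 wr:1>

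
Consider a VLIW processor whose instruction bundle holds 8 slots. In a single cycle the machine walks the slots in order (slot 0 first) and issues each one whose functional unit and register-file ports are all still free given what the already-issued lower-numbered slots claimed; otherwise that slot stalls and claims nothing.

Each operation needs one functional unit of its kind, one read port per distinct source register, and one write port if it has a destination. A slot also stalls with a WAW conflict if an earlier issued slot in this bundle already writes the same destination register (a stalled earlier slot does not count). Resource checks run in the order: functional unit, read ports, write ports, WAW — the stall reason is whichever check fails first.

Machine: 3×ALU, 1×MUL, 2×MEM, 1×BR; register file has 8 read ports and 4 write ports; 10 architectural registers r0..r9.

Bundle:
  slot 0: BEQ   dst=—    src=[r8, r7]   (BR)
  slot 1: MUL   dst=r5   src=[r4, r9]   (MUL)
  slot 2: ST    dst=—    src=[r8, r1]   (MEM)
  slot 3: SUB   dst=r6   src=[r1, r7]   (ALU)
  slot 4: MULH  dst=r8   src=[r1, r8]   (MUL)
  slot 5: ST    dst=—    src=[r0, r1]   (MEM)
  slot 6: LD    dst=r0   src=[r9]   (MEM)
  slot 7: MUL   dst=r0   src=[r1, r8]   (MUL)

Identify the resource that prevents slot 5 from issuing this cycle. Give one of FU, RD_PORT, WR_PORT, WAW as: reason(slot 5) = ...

reason(slot 5) = RD_PORT

(0) want 1×BR +2rd +0wr — yes → AL3|MU1|ME2|BR0|rd6|wr4
(1) want 1×MUL +2rd +1wr — yes → AL3|MU0|ME2|BR0|rd4|wr3
(2) want 1×MEM +2rd +0wr — yes → AL3|MU0|ME1|BR0|rd2|wr3
(3) want 1×ALU +2rd +1wr — yes → AL2|MU0|ME1|BR0|rd0|wr2
(4) want 1×MUL +2rd +1wr — FU → AL2|MU0|ME1|BR0|rd0|wr2
(5) want 1×MEM +2rd +0wr — RD_PORT → AL2|MU0|ME1|BR0|rd0|wr2
(6) want 1×MEM +1rd +1wr — RD_PORT → AL2|MU0|ME1|BR0|rd0|wr2
(7) want 1×MUL +2rd +1wr — FU → AL2|MU0|ME1|BR0|rd0|wr2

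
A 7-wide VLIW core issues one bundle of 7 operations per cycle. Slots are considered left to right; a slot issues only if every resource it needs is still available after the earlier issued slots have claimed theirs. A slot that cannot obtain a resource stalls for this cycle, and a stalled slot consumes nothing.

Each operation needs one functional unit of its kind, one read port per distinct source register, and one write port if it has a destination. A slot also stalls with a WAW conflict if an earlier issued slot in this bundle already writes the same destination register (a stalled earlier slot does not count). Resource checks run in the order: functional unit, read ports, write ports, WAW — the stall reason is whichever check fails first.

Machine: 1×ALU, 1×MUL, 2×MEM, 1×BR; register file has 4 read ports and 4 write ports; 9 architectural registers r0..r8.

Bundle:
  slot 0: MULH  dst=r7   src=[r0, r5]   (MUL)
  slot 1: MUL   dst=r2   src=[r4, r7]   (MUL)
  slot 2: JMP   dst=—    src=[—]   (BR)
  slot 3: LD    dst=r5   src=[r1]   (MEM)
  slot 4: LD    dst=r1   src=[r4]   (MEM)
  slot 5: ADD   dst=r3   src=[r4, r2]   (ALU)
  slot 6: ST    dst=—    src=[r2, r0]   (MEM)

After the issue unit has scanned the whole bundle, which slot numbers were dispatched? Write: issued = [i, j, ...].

issued = [0, 2, 3, 4]

slot 0 (MUL): ISSUE — free A1,Mu0,Ld2,B1 rp2 wp3
slot 1 (MUL): stall FU — free A1,Mu0,Ld2,B1 rp2 wp3
slot 2 (BR): ISSUE — free A1,Mu0,Ld2,B0 rp2 wp3
slot 3 (MEM): ISSUE — free A1,Mu0,Ld1,B0 rp1 wp2
slot 4 (MEM): ISSUE — free A1,Mu0,Ld0,B0 rp0 wp1
slot 5 (ALU): stall RD_PORT — free A1,Mu0,Ld0,B0 rp0 wp1
slot 6 (MEM): stall FU — free A1,Mu0,Ld0,B0 rp0 wp1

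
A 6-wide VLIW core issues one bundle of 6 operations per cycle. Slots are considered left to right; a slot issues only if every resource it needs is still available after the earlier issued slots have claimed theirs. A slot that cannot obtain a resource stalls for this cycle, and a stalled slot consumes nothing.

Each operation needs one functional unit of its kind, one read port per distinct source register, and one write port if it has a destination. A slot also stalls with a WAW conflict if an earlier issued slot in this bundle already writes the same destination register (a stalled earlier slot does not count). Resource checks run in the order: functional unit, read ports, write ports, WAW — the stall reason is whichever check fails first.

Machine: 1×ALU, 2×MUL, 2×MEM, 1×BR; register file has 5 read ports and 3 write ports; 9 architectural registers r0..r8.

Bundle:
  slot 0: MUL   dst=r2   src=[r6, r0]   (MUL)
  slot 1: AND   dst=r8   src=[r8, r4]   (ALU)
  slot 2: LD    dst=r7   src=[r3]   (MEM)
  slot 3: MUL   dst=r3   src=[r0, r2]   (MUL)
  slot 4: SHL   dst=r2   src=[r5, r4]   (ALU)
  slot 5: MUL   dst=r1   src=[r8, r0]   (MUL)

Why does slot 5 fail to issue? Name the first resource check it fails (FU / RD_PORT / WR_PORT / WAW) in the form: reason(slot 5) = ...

  0. MUL→r2 ⇒ go  {1A/1Mu/2Ld/1B | 3r 2w}
  1. ALU→r8 ⇒ go  {0A/1Mu/2Ld/1B | 1r 1w}
  2. MEM→r7 ⇒ go  {0A/1Mu/1Ld/1B | 0r 0w}
  3. MUL→r3 ⇒ no(RD_PORT)  {0A/1Mu/1Ld/1B | 0r 0w}
  4. ALU→r2 ⇒ no(FU)  {0A/1Mu/1Ld/1B | 0r 0w}
  5. MUL→r1 ⇒ no(RD_PORT)  {0A/1Mu/1Ld/1B | 0r 0w}

reason(slot 5) = RD_PORT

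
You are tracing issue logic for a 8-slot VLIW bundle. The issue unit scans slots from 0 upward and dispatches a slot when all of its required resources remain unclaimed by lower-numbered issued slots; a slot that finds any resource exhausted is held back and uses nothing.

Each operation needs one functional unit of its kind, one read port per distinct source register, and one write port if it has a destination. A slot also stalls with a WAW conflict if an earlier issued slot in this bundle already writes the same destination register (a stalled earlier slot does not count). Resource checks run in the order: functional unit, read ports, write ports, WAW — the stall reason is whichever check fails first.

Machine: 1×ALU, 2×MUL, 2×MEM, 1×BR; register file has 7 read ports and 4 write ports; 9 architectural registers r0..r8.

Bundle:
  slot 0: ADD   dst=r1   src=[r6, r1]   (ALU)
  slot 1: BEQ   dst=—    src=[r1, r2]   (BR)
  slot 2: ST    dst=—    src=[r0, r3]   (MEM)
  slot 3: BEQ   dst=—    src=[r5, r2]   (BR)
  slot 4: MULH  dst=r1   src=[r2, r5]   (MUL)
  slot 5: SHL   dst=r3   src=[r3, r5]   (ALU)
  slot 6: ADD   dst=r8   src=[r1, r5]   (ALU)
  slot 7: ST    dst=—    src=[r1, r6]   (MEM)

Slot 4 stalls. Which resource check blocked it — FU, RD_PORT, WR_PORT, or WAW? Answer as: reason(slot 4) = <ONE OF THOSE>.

reason(slot 4) = RD_PORT

slot 0 (ALU): ISSUE — free A0,Mu2,Ld2,B1 rp5 wp3
slot 1 (BR): ISSUE — free A0,Mu2,Ld2,B0 rp3 wp3
slot 2 (MEM): ISSUE — free A0,Mu2,Ld1,B0 rp1 wp3
slot 3 (BR): stall FU — free A0,Mu2,Ld1,B0 rp1 wp3
slot 4 (MUL): stall RD_PORT — free A0,Mu2,Ld1,B0 rp1 wp3
slot 5 (ALU): stall FU — free A0,Mu2,Ld1,B0 rp1 wp3
slot 6 (ALU): stall FU — free A0,Mu2,Ld1,B0 rp1 wp3
slot 7 (MEM): stall RD_PORT — free A0,Mu2,Ld1,B0 rp1 wp3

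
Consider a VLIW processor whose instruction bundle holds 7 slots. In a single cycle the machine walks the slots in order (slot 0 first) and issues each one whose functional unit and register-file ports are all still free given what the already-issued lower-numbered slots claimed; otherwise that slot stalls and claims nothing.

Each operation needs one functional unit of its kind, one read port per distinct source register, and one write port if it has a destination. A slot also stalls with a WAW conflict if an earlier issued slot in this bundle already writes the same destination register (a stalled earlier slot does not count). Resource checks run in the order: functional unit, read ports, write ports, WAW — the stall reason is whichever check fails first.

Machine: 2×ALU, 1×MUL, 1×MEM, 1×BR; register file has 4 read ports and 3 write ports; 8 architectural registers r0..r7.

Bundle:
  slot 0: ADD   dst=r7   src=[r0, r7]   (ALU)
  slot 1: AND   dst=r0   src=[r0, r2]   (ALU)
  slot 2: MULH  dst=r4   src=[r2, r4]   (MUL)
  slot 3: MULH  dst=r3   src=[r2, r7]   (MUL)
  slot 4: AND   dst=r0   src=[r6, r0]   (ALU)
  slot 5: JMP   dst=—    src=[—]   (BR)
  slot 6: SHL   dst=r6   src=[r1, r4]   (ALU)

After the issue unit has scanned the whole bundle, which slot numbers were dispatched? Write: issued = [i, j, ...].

issued = [0, 1, 5]

[0] ALU needs rd=2 wr=1: ok; after: ALU=1 MUL=1 MEM=1 BR=1, R=2, W=2
[1] ALU needs rd=2 wr=1: ok; after: ALU=0 MUL=1 MEM=1 BR=1, R=0, W=1
[2] MUL needs rd=2 wr=1: RD_PORT; after: ALU=0 MUL=1 MEM=1 BR=1, R=0, W=1
[3] MUL needs rd=2 wr=1: RD_PORT; after: ALU=0 MUL=1 MEM=1 BR=1, R=0, W=1
[4] ALU needs rd=2 wr=1: FU; after: ALU=0 MUL=1 MEM=1 BR=1, R=0, W=1
[5] BR needs rd=0 wr=0: ok; after: ALU=0 MUL=1 MEM=1 BR=0, R=0, W=1
[6] ALU needs rd=2 wr=1: FU; after: ALU=0 MUL=1 MEM=1 BR=0, R=0, W=1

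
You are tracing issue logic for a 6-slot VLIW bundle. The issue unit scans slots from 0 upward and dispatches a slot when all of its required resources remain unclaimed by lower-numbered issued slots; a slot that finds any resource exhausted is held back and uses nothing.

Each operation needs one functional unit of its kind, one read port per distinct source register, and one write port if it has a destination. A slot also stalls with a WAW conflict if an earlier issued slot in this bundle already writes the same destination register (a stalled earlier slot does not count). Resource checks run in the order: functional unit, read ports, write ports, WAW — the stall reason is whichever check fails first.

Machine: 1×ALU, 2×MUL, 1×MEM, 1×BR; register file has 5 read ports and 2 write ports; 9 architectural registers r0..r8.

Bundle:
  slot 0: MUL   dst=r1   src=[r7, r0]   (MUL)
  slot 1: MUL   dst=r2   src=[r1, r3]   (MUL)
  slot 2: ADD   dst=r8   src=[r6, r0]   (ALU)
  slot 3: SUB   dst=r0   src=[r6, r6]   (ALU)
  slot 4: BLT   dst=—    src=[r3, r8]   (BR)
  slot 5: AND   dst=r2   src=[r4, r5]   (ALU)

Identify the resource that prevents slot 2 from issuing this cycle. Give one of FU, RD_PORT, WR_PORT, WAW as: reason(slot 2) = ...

reason(slot 2) = RD_PORT

(0) want 1×MUL +2rd +1wr — yes → AL1|MU1|ME1|BR1|rd3|wr1
(1) want 1×MUL +2rd +1wr — yes → AL1|MU0|ME1|BR1|rd1|wr0
(2) want 1×ALU +2rd +1wr — RD_PORT → AL1|MU0|ME1|BR1|rd1|wr0
(3) want 1×ALU +1rd +1wr — WR_PORT → AL1|MU0|ME1|BR1|rd1|wr0
(4) want 1×BR +2rd +0wr — RD_PORT → AL1|MU0|ME1|BR1|rd1|wr0
(5) want 1×ALU +2rd +1wr — RD_PORT → AL1|MU0|ME1|BR1|rd1|wr0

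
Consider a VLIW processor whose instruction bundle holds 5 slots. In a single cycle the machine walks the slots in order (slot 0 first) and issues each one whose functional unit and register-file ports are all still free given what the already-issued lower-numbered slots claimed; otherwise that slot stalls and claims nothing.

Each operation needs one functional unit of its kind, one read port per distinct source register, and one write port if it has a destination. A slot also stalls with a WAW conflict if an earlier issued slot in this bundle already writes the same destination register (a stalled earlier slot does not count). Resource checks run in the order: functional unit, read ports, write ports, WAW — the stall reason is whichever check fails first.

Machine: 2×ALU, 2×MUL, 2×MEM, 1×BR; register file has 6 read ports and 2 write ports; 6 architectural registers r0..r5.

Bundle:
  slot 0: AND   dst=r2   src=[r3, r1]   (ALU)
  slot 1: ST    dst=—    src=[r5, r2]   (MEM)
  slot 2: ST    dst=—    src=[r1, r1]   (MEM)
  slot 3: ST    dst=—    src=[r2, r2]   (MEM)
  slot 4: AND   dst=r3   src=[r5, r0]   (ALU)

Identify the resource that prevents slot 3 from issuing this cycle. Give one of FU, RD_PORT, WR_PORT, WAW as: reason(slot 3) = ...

reason(slot 3) = FU

#0 ALU src=r3,r1 dispatched  <A:1 Mu:2 Ld:2 B:1 rd:4 wr:1>
#1 MEM src=r5,r2 dispatched  <A:1 Mu:2 Ld:1 B:1 rd:2 wr:1>
#2 MEM src=r1,r1 dispatched  <A:1 Mu:2 Ld:0 B:1 rd:1 wr:1>
#3 MEM src=r2,r2 held:FU  <A:1 Mu:2 Ld:0 B:1 rd:1 wr:1>
#4 ALU src=r5,r0 held:RD_PORT  <A:1 Mu:2 Ld:0 B:1 rd:1 wr:1>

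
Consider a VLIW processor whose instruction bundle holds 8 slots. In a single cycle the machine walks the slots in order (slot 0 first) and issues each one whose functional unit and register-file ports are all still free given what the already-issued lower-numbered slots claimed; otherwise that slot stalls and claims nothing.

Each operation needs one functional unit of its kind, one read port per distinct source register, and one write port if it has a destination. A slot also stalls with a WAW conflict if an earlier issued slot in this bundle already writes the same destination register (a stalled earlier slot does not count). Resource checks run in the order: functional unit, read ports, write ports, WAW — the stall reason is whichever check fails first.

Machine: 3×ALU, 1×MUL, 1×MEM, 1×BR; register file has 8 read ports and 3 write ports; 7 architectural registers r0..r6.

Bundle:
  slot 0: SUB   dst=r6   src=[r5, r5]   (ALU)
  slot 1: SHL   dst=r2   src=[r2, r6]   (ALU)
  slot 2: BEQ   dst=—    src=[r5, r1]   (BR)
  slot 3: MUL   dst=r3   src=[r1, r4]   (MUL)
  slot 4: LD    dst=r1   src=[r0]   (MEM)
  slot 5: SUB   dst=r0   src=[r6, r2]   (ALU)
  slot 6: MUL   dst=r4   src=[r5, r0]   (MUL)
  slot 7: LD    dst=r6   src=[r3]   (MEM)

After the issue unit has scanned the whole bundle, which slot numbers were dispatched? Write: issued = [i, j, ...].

issued = [0, 1, 2, 3]

[0] ALU needs rd=1 wr=1: ok; after: ALU=2 MUL=1 MEM=1 BR=1, R=7, W=2
[1] ALU needs rd=2 wr=1: ok; after: ALU=1 MUL=1 MEM=1 BR=1, R=5, W=1
[2] BR needs rd=2 wr=0: ok; after: ALU=1 MUL=1 MEM=1 BR=0, R=3, W=1
[3] MUL needs rd=2 wr=1: ok; after: ALU=1 MUL=0 MEM=1 BR=0, R=1, W=0
[4] MEM needs rd=1 wr=1: WR_PORT; after: ALU=1 MUL=0 MEM=1 BR=0, R=1, W=0
[5] ALU needs rd=2 wr=1: RD_PORT; after: ALU=1 MUL=0 MEM=1 BR=0, R=1, W=0
[6] MUL needs rd=2 wr=1: FU; after: ALU=1 MUL=0 MEM=1 BR=0, R=1, W=0
[7] MEM needs rd=1 wr=1: WR_PORT; after: ALU=1 MUL=0 MEM=1 BR=0, R=1, W=0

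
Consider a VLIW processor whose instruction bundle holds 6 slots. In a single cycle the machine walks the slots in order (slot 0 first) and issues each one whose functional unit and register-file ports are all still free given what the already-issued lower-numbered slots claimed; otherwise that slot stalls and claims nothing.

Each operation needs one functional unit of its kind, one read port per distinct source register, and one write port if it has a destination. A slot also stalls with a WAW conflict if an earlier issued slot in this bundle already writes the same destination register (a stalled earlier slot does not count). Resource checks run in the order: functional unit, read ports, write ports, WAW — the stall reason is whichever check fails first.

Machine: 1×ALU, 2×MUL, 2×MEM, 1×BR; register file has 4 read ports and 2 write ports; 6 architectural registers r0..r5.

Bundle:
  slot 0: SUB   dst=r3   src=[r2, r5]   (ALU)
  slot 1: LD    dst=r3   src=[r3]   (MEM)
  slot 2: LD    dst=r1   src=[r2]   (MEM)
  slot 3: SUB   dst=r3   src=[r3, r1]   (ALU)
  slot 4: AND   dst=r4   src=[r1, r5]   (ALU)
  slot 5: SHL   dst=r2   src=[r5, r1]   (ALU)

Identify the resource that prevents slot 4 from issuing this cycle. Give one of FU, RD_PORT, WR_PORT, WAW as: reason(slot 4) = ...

reason(slot 4) = FU

(0) want 1×ALU +2rd +1wr — yes → AL0|MU2|ME2|BR1|rd2|wr1
(1) want 1×MEM +1rd +1wr — WAW → AL0|MU2|ME2|BR1|rd2|wr1
(2) want 1×MEM +1rd +1wr — yes → AL0|MU2|ME1|BR1|rd1|wr0
(3) want 1×ALU +2rd +1wr — FU → AL0|MU2|ME1|BR1|rd1|wr0
(4) want 1×ALU +2rd +1wr — FU → AL0|MU2|ME1|BR1|rd1|wr0
(5) want 1×ALU +2rd +1wr — FU → AL0|MU2|ME1|BR1|rd1|wr0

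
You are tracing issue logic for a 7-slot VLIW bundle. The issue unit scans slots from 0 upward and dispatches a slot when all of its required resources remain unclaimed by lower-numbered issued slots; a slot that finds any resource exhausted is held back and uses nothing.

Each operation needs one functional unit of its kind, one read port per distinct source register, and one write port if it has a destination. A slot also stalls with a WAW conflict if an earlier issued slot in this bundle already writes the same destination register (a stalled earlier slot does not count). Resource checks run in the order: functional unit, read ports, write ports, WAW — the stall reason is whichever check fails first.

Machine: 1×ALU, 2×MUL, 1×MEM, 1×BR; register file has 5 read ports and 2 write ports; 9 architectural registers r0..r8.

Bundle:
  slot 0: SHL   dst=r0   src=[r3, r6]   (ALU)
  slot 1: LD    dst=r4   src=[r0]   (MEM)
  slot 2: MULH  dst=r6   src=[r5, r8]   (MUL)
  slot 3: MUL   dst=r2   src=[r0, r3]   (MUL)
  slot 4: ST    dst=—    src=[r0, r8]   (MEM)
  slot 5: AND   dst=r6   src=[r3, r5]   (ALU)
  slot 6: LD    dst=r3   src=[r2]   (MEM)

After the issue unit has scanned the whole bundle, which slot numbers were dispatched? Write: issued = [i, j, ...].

issued = [0, 1]

  0. ALU→r0 ⇒ go  {0A/2Mu/1Ld/1B | 3r 1w}
  1. MEM→r4 ⇒ go  {0A/2Mu/0Ld/1B | 2r 0w}
  2. MUL→r6 ⇒ no(WR_PORT)  {0A/2Mu/0Ld/1B | 2r 0w}
  3. MUL→r2 ⇒ no(WR_PORT)  {0A/2Mu/0Ld/1B | 2r 0w}
  4. MEM ⇒ no(FU)  {0A/2Mu/0Ld/1B | 2r 0w}
  5. ALU→r6 ⇒ no(FU)  {0A/2Mu/0Ld/1B | 2r 0w}
  6. MEM→r3 ⇒ no(FU)  {0A/2Mu/0Ld/1B | 2r 0w}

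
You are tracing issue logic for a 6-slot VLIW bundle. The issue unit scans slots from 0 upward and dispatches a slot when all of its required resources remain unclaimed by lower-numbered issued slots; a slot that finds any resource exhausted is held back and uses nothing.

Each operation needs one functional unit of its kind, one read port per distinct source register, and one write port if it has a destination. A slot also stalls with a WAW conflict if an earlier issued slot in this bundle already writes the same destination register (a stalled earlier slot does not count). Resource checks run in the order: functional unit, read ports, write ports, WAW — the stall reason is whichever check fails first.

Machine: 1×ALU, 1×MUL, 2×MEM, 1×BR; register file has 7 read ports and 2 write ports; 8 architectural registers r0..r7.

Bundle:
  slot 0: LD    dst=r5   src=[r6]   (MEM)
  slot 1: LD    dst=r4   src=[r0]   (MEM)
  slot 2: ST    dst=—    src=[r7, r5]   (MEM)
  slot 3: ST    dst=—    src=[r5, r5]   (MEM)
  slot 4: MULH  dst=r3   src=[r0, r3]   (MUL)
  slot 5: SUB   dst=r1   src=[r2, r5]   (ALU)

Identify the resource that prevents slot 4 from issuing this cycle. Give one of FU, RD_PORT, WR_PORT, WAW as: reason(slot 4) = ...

reason(slot 4) = WR_PORT

slot 0 (MEM): ISSUE — free A1,Mu1,Ld1,B1 rp6 wp1
slot 1 (MEM): ISSUE — free A1,Mu1,Ld0,B1 rp5 wp0
slot 2 (MEM): stall FU — free A1,Mu1,Ld0,B1 rp5 wp0
slot 3 (MEM): stall FU — free A1,Mu1,Ld0,B1 rp5 wp0
slot 4 (MUL): stall WR_PORT — free A1,Mu1,Ld0,B1 rp5 wp0
slot 5 (ALU): stall WR_PORT — free A1,Mu1,Ld0,B1 rp5 wp0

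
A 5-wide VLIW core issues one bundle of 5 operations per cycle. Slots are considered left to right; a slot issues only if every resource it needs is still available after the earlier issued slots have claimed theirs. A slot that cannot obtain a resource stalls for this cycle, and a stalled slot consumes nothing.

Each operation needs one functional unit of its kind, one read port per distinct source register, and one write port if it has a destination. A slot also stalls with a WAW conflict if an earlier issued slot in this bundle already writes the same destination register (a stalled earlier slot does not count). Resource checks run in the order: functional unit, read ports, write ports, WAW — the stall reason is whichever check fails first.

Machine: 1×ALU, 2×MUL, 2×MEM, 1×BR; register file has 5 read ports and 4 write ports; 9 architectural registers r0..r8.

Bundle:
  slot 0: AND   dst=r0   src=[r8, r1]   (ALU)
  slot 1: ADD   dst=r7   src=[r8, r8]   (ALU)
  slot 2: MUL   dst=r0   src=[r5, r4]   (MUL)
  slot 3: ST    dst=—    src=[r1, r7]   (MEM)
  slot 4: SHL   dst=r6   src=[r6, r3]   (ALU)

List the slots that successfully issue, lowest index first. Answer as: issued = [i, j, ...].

issued = [0, 3]

slot 0 (ALU): ISSUE — free A0,Mu2,Ld2,B1 rp3 wp3
slot 1 (ALU): stall FU — free A0,Mu2,Ld2,B1 rp3 wp3
slot 2 (MUL): stall WAW — free A0,Mu2,Ld2,B1 rp3 wp3
slot 3 (MEM): ISSUE — free A0,Mu2,Ld1,B1 rp1 wp3
slot 4 (ALU): stall FU — free A0,Mu2,Ld1,B1 rp1 wp3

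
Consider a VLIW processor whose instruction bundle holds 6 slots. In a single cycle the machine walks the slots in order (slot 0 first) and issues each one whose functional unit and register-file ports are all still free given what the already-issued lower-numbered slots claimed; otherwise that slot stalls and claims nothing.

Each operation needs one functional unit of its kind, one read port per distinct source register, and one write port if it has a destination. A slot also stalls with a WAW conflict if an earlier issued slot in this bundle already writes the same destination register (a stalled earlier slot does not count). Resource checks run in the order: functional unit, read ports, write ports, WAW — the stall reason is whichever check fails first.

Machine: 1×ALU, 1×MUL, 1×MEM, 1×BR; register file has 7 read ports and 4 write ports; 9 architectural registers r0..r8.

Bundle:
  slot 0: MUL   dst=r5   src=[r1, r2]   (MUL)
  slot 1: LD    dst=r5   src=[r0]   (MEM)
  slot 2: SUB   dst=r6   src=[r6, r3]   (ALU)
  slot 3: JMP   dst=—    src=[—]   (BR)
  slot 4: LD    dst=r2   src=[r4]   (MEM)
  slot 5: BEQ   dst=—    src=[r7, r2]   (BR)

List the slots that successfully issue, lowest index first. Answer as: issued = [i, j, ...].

  0. MUL→r5 ⇒ go  {1A/0Mu/1Ld/1B | 5r 3w}
  1. MEM→r5 ⇒ no(WAW)  {1A/0Mu/1Ld/1B | 5r 3w}
  2. ALU→r6 ⇒ go  {0A/0Mu/1Ld/1B | 3r 2w}
  3. BR ⇒ go  {0A/0Mu/1Ld/0B | 3r 2w}
  4. MEM→r2 ⇒ go  {0A/0Mu/0Ld/0B | 2r 1w}
  5. BR ⇒ no(FU)  {0A/0Mu/0Ld/0B | 2r 1w}

issued = [0, 2, 3, 4]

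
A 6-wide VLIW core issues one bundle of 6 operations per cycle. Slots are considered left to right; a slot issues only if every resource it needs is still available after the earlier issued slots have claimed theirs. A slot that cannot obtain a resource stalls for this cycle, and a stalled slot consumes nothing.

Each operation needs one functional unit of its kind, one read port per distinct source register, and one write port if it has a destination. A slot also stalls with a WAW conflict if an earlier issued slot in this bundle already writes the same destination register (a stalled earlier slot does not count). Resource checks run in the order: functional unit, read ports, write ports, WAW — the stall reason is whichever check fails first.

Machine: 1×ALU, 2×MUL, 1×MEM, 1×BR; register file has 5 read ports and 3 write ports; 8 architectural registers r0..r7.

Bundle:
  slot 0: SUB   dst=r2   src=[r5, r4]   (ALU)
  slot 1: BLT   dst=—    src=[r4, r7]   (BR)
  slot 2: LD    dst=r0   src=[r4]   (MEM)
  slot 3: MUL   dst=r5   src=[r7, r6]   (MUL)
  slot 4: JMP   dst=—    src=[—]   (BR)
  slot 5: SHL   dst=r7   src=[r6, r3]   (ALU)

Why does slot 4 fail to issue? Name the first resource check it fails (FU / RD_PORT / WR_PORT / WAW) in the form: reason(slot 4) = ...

reason(slot 4) = FU

(0) want 1×ALU +2rd +1wr — yes → AL0|MU2|ME1|BR1|rd3|wr2
(1) want 1×BR +2rd +0wr — yes → AL0|MU2|ME1|BR0|rd1|wr2
(2) want 1×MEM +1rd +1wr — yes → AL0|MU2|ME0|BR0|rd0|wr1
(3) want 1×MUL +2rd +1wr — RD_PORT → AL0|MU2|ME0|BR0|rd0|wr1
(4) want 1×BR +0rd +0wr — FU → AL0|MU2|ME0|BR0|rd0|wr1
(5) want 1×ALU +2rd +1wr — FU → AL0|MU2|ME0|BR0|rd0|wr1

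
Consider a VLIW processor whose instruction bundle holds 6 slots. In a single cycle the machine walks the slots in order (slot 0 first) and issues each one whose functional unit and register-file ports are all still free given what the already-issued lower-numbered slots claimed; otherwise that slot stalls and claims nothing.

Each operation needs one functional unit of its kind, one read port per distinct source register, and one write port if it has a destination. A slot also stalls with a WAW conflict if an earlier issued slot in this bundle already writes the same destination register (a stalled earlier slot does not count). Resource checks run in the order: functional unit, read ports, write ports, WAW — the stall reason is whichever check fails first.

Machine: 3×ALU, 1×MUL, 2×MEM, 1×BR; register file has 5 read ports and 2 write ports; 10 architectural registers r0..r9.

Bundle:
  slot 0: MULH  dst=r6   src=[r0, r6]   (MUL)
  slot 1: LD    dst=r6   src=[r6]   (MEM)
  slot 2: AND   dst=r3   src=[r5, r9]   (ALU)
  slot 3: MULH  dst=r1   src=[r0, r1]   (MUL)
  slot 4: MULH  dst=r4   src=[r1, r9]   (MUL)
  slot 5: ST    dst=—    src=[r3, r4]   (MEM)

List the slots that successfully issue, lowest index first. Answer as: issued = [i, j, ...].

issued = [0, 2]

  0. MUL→r6 ⇒ go  {3A/0Mu/2Ld/1B | 3r 1w}
  1. MEM→r6 ⇒ no(WAW)  {3A/0Mu/2Ld/1B | 3r 1w}
  2. ALU→r3 ⇒ go  {2A/0Mu/2Ld/1B | 1r 0w}
  3. MUL→r1 ⇒ no(FU)  {2A/0Mu/2Ld/1B | 1r 0w}
  4. MUL→r4 ⇒ no(FU)  {2A/0Mu/2Ld/1B | 1r 0w}
  5. MEM ⇒ no(RD_PORT)  {2A/0Mu/2Ld/1B | 1r 0w}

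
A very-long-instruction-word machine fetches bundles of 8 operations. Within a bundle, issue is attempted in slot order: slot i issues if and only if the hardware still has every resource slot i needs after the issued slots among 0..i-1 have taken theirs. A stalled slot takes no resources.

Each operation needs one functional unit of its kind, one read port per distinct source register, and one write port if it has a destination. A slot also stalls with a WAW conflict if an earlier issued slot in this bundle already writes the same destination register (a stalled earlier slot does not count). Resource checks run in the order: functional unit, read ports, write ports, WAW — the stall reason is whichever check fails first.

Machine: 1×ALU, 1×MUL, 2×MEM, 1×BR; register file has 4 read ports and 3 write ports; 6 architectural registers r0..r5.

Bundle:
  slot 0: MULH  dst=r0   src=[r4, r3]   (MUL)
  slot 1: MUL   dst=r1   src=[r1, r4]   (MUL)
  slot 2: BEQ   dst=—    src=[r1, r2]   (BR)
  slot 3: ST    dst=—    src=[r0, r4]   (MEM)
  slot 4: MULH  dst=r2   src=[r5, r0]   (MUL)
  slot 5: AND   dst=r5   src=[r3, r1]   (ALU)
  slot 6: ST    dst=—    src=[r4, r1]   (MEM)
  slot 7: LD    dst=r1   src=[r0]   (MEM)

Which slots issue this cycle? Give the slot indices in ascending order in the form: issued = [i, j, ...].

issued = [0, 2]

#0 MUL src=r4,r3 dispatched  <A:1 Mu:0 Ld:2 B:1 rd:2 wr:2>
#1 MUL src=r1,r4 held:FU  <A:1 Mu:0 Ld:2 B:1 rd:2 wr:2>
#2 BR src=r1,r2 dispatched  <A:1 Mu:0 Ld:2 B:0 rd:0 wr:2>
#3 MEM src=r0,r4 held:RD_PORT  <A:1 Mu:0 Ld:2 B:0 rd:0 wr:2>
#4 MUL src=r5,r0 held:FU  <A:1 Mu:0 Ld:2 B:0 rd:0 wr:2>
#5 ALU src=r3,r1 held:RD_PORT  <A:1 Mu:0 Ld:2 B:0 rd:0 wr:2>
#6 MEM src=r4,r1 held:RD_PORT  <A:1 Mu:0 Ld:2 B:0 rd:0 wr:2>
#7 MEM src=r0 held:RD_PORT  <A:1 Mu:0 Ld:2 B:0 rd:0 wr:2>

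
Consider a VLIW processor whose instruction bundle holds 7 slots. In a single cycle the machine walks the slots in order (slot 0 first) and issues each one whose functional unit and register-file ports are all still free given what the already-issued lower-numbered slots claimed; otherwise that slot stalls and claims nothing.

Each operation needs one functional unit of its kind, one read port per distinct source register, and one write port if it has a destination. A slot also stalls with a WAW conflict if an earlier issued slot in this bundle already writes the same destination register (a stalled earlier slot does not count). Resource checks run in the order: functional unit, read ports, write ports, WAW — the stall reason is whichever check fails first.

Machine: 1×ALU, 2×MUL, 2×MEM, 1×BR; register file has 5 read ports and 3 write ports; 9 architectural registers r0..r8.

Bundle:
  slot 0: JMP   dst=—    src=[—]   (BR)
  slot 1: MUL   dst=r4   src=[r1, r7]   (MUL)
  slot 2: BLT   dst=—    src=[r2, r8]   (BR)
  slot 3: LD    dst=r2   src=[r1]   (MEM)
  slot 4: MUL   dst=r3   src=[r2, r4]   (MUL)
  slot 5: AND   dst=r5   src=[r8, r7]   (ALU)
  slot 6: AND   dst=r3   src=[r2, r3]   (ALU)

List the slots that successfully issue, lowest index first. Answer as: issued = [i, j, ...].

[0] BR needs rd=0 wr=0: ok; after: ALU=1 MUL=2 MEM=2 BR=0, R=5, W=3
[1] MUL needs rd=2 wr=1: ok; after: ALU=1 MUL=1 MEM=2 BR=0, R=3, W=2
[2] BR needs rd=2 wr=0: FU; after: ALU=1 MUL=1 MEM=2 BR=0, R=3, W=2
[3] MEM needs rd=1 wr=1: ok; after: ALU=1 MUL=1 MEM=1 BR=0, R=2, W=1
[4] MUL needs rd=2 wr=1: ok; after: ALU=1 MUL=0 MEM=1 BR=0, R=0, W=0
[5] ALU needs rd=2 wr=1: RD_PORT; after: ALU=1 MUL=0 MEM=1 BR=0, R=0, W=0
[6] ALU needs rd=2 wr=1: RD_PORT; after: ALU=1 MUL=0 MEM=1 BR=0, R=0, W=0

issued = [0, 1, 3, 4]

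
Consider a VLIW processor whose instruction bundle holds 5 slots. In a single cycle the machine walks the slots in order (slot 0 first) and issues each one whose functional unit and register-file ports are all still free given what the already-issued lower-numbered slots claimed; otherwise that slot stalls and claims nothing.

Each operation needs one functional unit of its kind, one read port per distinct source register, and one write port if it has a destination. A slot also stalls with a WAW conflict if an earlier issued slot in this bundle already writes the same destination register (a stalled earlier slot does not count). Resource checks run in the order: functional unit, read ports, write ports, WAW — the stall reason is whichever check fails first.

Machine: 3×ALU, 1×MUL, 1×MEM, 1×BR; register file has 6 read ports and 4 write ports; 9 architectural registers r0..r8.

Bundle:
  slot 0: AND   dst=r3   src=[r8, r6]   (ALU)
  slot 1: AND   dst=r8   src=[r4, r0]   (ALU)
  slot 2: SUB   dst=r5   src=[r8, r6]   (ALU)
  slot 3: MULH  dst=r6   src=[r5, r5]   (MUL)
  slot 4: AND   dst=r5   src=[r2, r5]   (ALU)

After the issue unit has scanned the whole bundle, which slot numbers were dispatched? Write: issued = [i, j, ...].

issued = [0, 1, 2]

[0] ALU needs rd=2 wr=1: ok; after: ALU=2 MUL=1 MEM=1 BR=1, R=4, W=3
[1] ALU needs rd=2 wr=1: ok; after: ALU=1 MUL=1 MEM=1 BR=1, R=2, W=2
[2] ALU needs rd=2 wr=1: ok; after: ALU=0 MUL=1 MEM=1 BR=1, R=0, W=1
[3] MUL needs rd=1 wr=1: RD_PORT; after: ALU=0 MUL=1 MEM=1 BR=1, R=0, W=1
[4] ALU needs rd=2 wr=1: FU; after: ALU=0 MUL=1 MEM=1 BR=1, R=0, W=1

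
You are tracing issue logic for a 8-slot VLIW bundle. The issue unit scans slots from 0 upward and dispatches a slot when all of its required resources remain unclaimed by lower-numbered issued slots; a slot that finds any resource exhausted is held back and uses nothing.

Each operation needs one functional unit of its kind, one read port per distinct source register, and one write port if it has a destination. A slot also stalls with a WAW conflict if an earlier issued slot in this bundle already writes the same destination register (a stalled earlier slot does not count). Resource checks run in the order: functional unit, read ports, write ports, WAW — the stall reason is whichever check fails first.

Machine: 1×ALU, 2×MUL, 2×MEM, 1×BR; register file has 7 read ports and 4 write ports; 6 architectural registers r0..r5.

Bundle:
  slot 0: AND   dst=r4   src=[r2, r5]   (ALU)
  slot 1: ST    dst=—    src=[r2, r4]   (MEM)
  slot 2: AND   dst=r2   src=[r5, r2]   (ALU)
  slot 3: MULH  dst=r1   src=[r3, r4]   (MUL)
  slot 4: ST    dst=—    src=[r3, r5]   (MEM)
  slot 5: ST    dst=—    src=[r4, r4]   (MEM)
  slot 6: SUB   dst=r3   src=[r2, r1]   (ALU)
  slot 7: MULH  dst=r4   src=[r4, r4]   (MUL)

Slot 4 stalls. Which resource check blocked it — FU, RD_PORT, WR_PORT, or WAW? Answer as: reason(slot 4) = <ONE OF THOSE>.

reason(slot 4) = RD_PORT

(0) want 1×ALU +2rd +1wr — yes → AL0|MU2|ME2|BR1|rd5|wr3
(1) want 1×MEM +2rd +0wr — yes → AL0|MU2|ME1|BR1|rd3|wr3
(2) want 1×ALU +2rd +1wr — FU → AL0|MU2|ME1|BR1|rd3|wr3
(3) want 1×MUL +2rd +1wr — yes → AL0|MU1|ME1|BR1|rd1|wr2
(4) want 1×MEM +2rd +0wr — RD_PORT → AL0|MU1|ME1|BR1|rd1|wr2
(5) want 1×MEM +1rd +0wr — yes → AL0|MU1|ME0|BR1|rd0|wr2
(6) want 1×ALU +2rd +1wr — FU → AL0|MU1|ME0|BR1|rd0|wr2
(7) want 1×MUL +1rd +1wr — RD_PORT → AL0|MU1|ME0|BR1|rd0|wr2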